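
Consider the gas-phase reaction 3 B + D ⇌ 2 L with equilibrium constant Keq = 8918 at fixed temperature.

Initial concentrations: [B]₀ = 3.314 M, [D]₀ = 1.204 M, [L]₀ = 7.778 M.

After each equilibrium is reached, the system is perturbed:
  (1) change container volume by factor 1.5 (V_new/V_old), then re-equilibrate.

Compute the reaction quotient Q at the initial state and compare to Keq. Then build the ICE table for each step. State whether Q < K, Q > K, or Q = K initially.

Q₀ = 1.381 vs Keq = 8918 ⇒ Q<K, forward
Step 1:
                   B          D          L
  Initial      3.314      1.204      7.778
  Change       -2.95    -0.9833      1.967
  Equil       0.3641     0.2207      9.745
  solve Keq expr → x = 0.9833; check Q = 8918
Then change container volume by factor 1.5 (V_new/V_old).
Step 2:
                   B          D          L
  Initial     0.2427     0.1471      6.496
  Change     0.06069    0.02023   -0.04046
  Equil       0.3034     0.1674      6.456
  solve Keq expr → x = -0.02023; check Q = 8918

Q₀ = 1.381; Q < K (proceeds forward)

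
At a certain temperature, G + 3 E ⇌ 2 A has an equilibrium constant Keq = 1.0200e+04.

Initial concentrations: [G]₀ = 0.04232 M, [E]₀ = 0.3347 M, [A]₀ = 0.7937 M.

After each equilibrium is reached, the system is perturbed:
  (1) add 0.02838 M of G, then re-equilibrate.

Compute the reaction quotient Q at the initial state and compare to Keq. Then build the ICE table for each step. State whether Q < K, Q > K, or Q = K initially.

Q₀ = 397 vs Keq = 1.0200e+04 ⇒ Q<K, forward
Step 1:
                    G           E           A
  init        0.04232      0.3347      0.7937
  Δ          -0.03601      -0.108     0.07202
  eq         0.006309      0.2267      0.8657
  solve Keq expr → x = 0.03601; check Q = 1.0200e+04
Then add 0.02838 M of G.
Step 2:
                    G           E           A
  init        0.03469      0.2267      0.8657
  Δ          -0.01864    -0.05591     0.03727
  eq          0.01605      0.1708       0.903
  solve Keq expr → x = 0.01864; check Q = 1.0200e+04

Q₀ = 397; Q < K (proceeds forward)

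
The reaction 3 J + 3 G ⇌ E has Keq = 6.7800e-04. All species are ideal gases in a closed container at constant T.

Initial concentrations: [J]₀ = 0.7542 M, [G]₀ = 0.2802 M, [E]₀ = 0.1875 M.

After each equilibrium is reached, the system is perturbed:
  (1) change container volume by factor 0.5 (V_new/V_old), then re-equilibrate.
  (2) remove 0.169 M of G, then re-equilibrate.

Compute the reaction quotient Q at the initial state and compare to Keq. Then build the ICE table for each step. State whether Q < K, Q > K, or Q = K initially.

Q₀ = 19.87 vs Keq = 6.7800e-04 ⇒ Q>K, reverse
Step 1:
                  J         G         E
  I          0.7542    0.2802    0.1875
  C          0.5598    0.5598   -0.1866
  E           1.314      0.84 9.1152e-04
  solve Keq expr → x = -0.1866; check Q = 6.7800e-04
Then change container volume by factor 0.5 (V_new/V_old).
Step 2:
                  J         G         E
  I           2.628      1.68  0.001823
  C         -0.1173   -0.1173   0.03911
  E           2.511     1.563   0.04094
  solve Keq expr → x = 0.03911; check Q = 6.7800e-04
Then remove 0.169 M of G.
Step 3:
                  J         G         E
  I           2.511     1.394   0.04094
  C          0.0274    0.0274 -0.009132
  E           2.538     1.421    0.0318
  solve Keq expr → x = -0.009132; check Q = 6.7800e-04

Q₀ = 19.87; Q > K (proceeds reverse)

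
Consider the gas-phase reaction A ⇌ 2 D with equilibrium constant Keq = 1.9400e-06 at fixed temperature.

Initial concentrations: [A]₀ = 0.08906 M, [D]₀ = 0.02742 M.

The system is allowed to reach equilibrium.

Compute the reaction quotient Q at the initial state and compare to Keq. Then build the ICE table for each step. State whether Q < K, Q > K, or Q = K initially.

Q₀ = 0.008442; Q > K (proceeds reverse)

Q₀ = 0.008442 vs Keq = 1.9400e-06 ⇒ Q>K, reverse
Step 1:
                  A         D
  I         0.08906   0.02742
  C         0.01349  -0.02697
  E          0.1025 4.4603e-04
  solve Keq expr → x = -0.01349; check Q = 1.9400e-06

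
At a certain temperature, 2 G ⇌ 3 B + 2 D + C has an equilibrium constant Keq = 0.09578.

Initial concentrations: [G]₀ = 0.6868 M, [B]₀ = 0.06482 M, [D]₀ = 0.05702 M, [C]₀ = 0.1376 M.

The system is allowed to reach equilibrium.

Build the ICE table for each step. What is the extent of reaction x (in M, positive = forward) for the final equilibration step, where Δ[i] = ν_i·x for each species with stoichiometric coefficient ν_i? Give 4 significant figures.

x = 0.1756 M

Q₀ = 2.5831e-07 vs Keq = 0.09578 ⇒ Q<K, forward
Step 1:
                    G           B           D           C
  init         0.6868     0.06482     0.05702      0.1376
  Δ           -0.3511      0.5267      0.3511      0.1756
  eq           0.3357      0.5915      0.4081      0.3132
  solve Keq expr → x = 0.1756; check Q = 0.09578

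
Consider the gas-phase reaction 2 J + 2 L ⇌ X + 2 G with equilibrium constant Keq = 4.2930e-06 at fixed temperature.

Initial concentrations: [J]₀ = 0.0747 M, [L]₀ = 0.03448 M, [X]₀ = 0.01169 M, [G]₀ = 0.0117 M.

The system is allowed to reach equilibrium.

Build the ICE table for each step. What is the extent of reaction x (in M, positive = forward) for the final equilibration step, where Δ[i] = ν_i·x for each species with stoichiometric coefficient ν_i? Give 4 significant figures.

x = -0.005796 M

Q₀ = 0.2412 vs Keq = 4.2930e-06 ⇒ Q>K, reverse
Step 1:
                   J          L          X          G
  I           0.0747    0.03448    0.01169     0.0117
  C          0.01159    0.01159  -0.005796   -0.01159
  E          0.08629    0.04607   0.005894 1.0730e-04
  solve Keq expr → x = -0.005796; check Q = 4.2930e-06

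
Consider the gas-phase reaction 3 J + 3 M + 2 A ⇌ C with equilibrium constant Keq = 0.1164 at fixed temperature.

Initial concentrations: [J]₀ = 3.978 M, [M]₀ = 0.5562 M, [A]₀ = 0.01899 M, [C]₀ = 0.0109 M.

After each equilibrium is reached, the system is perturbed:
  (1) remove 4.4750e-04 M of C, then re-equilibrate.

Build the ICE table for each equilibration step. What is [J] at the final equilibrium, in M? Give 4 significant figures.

Q₀ = 2.791 vs Keq = 0.1164 ⇒ Q>K, reverse
Step 1:
                   J          M          A          C
  I            3.978     0.5562    0.01899     0.0109
  C          0.02669    0.02669    0.01779  -0.008897
  E            4.005     0.5829    0.03678   0.002003
  solve Keq expr → x = -0.008897; check Q = 0.1164
Then remove 4.4750e-04 M of C.
Step 2:
                   J          M          A          C
  I            4.005     0.5829    0.03678   0.001556
  C        -0.001074  -0.001074 -7.1617e-04 3.5808e-04
  E            4.004     0.5818    0.03607   0.001914
  solve Keq expr → x = 3.5808e-04; check Q = 0.1164

[J]_eq = 4.004 M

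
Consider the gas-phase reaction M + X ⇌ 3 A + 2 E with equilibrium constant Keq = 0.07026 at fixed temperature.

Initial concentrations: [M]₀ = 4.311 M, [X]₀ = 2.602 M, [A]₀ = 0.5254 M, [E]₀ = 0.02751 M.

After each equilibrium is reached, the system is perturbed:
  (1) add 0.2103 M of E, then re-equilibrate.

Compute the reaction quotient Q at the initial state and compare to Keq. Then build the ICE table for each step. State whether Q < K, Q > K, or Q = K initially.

Q₀ = 9.7851e-06 vs Keq = 0.07026 ⇒ Q<K, forward
Step 1:
                   M          X          A          E
  I            4.311      2.602     0.5254    0.02751
  C            -0.26      -0.26     0.7799       0.52
  E            4.051      2.342      1.305     0.5475
  solve Keq expr → x = 0.26; check Q = 0.07026
Then add 0.2103 M of E.
Step 2:
                   M          X          A          E
  I            4.051      2.342      1.305     0.7578
  C          0.04776    0.04776    -0.1433   -0.09551
  E            4.099       2.39      1.162     0.6622
  solve Keq expr → x = -0.04776; check Q = 0.07026

Q₀ = 9.7851e-06; Q < K (proceeds forward)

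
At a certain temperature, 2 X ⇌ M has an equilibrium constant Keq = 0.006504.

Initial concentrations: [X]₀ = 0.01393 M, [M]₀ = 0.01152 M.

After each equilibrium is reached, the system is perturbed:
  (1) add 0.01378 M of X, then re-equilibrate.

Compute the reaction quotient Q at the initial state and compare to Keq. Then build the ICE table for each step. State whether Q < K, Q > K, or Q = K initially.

Q₀ = 59.37; Q > K (proceeds reverse)

Q₀ = 59.37 vs Keq = 0.006504 ⇒ Q>K, reverse
Step 1:
                    X           M
  Initial     0.01393     0.01152
  Change      0.02302    -0.01151
  Equil       0.03695  8.8810e-06
  solve Keq expr → x = -0.01151; check Q = 0.006504
Then add 0.01378 M of X.
Step 2:
                    X           M
  Initial     0.05073  8.8810e-06
  Change  -1.5697e-05  7.8484e-06
  Equil       0.05072  1.6729e-05
  solve Keq expr → x = 7.8484e-06; check Q = 0.006504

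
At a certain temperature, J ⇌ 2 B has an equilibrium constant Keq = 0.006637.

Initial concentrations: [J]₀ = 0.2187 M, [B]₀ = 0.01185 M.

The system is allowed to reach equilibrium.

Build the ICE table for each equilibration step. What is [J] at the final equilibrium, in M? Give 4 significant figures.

[J]_eq = 0.2061 M

Q₀ = 6.4208e-04 vs Keq = 0.006637 ⇒ Q<K, forward
Step 1:
                  J         B
  I          0.2187   0.01185
  C        -0.01257   0.02514
  E          0.2061   0.03699
  solve Keq expr → x = 0.01257; check Q = 0.006637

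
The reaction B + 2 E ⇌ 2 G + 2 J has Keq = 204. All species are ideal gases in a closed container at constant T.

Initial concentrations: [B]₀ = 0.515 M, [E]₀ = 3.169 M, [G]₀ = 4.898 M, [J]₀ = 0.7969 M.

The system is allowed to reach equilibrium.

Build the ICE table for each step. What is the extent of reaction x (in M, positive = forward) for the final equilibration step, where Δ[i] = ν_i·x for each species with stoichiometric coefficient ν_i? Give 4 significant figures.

x = 0.4309 M

Q₀ = 2.946 vs Keq = 204 ⇒ Q<K, forward
Step 1:
                   B          E          G          J
  init         0.515      3.169      4.898     0.7969
  Δ          -0.4309    -0.8619     0.8619     0.8619
  eq         0.08407      2.307       5.76      1.659
  solve Keq expr → x = 0.4309; check Q = 204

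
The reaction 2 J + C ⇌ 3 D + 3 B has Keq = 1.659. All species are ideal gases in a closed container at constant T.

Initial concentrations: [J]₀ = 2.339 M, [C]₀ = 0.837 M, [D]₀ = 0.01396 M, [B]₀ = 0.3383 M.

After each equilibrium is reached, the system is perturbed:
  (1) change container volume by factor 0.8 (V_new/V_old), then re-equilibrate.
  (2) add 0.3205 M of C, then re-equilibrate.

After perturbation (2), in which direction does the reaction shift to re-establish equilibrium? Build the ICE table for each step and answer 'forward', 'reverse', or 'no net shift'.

Direction: forward

Q₀ = 2.3003e-08 vs Keq = 1.659 ⇒ Q<K, forward
Step 1:
                    J           C           D           B
  Initial       2.339       0.837     0.01396      0.3383
  Change        -0.66       -0.33        0.99        0.99
  Equil         1.679       0.507       1.004       1.328
  solve Keq expr → x = 0.33; check Q = 1.659
Then change container volume by factor 0.8 (V_new/V_old).
Step 2:
                    J           C           D           B
  Initial       2.099      0.6338       1.255        1.66
  Change       0.0808      0.0404     -0.1212     -0.1212
  Equil          2.18      0.6742       1.134       1.539
  solve Keq expr → x = -0.0404; check Q = 1.659
Then add 0.3205 M of C.
Step 3:
                    J           C           D           B
  Initial        2.18      0.9947       1.134       1.539
  Change     -0.04776    -0.02388     0.07164     0.07164
  Equil         2.132      0.9708       1.205       1.611
  solve Keq expr → x = 0.02388; check Q = 1.659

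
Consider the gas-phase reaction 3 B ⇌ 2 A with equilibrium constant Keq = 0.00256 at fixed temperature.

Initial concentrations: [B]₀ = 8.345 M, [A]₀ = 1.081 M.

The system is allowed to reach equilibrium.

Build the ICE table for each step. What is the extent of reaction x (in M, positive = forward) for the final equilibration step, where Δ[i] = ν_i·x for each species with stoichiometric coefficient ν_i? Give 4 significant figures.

x = 0.05226 M

Q₀ = 0.002011 vs Keq = 0.00256 ⇒ Q<K, forward
Step 1:
                    B           A
  I             8.345       1.081
  C           -0.1568      0.1045
  E             8.188       1.186
  solve Keq expr → x = 0.05226; check Q = 0.00256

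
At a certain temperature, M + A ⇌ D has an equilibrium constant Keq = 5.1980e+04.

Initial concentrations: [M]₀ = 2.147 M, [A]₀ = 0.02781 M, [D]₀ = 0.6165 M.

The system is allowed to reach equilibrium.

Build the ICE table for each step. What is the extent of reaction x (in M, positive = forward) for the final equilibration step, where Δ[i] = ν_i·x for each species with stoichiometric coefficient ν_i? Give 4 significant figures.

x = 0.0278 M

Q₀ = 10.33 vs Keq = 5.1980e+04 ⇒ Q<K, forward
Step 1:
                    M           A           D
  init          2.147     0.02781      0.6165
  Δ           -0.0278     -0.0278      0.0278
  eq            2.119  5.8490e-06      0.6443
  solve Keq expr → x = 0.0278; check Q = 5.1980e+04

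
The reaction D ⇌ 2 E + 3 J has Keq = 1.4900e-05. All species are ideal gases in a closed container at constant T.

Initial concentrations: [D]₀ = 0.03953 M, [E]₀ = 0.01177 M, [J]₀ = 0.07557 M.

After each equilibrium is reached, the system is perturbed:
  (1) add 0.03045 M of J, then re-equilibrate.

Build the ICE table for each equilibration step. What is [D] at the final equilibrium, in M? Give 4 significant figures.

[D]_eq = 0.03615 M

Q₀ = 1.5124e-06 vs Keq = 1.4900e-05 ⇒ Q<K, forward
Step 1:
                  D         E         J
  I         0.03953   0.01177   0.07557
  C       -0.006261   0.01252   0.01878
  E         0.03327   0.02429   0.09435
  solve Keq expr → x = 0.006261; check Q = 1.4900e-05
Then add 0.03045 M of J.
Step 2:
                  D         E         J
  I         0.03327   0.02429    0.1248
  C        0.002879 -0.005757 -0.008636
  E         0.03615   0.01854    0.1162
  solve Keq expr → x = -0.002879; check Q = 1.4900e-05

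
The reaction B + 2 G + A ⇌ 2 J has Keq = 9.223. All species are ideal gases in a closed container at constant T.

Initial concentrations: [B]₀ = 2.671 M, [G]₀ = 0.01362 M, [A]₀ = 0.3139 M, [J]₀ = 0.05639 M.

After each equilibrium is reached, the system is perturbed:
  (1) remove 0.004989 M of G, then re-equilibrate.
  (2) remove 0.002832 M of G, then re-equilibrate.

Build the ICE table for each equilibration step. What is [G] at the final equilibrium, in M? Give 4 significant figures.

Q₀ = 20.44 vs Keq = 9.223 ⇒ Q>K, reverse
Step 1:
                  B         G         A         J
  Initial     2.671   0.01362    0.3139   0.05639
  Change   0.002419  0.004839  0.002419 -0.004839
  Equil       2.673   0.01846    0.3163   0.05155
  solve Keq expr → x = -0.002419; check Q = 9.223
Then remove 0.004989 M of G.
Step 2:
                  B         G         A         J
  Initial     2.673   0.01347    0.3163   0.05155
  Change   0.001817  0.003633  0.001817 -0.003633
  Equil       2.675    0.0171    0.3181   0.04792
  solve Keq expr → x = -0.001817; check Q = 9.223
Then remove 0.002832 M of G.
Step 3:
                  B         G         A         J
  Initial     2.675   0.01427    0.3181   0.04792
  Change   0.001033  0.002065  0.001033 -0.002065
  Equil       2.676   0.01634    0.3192   0.04585
  solve Keq expr → x = -0.001033; check Q = 9.223

[G]_eq = 0.01634 M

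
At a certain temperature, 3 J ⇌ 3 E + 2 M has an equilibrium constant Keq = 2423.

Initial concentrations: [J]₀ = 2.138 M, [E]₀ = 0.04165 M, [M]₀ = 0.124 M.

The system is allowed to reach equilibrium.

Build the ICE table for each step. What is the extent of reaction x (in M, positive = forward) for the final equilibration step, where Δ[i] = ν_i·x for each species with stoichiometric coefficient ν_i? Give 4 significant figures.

x = 0.6501 M

Q₀ = 1.1368e-07 vs Keq = 2423 ⇒ Q<K, forward
Step 1:
                    J           E           M
  I             2.138     0.04165       0.124
  C             -1.95        1.95         1.3
  E            0.1877       1.992       1.424
  solve Keq expr → x = 0.6501; check Q = 2423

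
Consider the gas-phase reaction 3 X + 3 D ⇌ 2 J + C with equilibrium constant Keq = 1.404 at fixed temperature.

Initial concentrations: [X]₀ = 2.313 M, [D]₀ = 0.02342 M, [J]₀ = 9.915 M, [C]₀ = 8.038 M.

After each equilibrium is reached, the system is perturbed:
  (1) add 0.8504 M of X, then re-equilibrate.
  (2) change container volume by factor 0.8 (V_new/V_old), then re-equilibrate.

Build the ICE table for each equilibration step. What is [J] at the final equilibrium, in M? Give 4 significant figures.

Q₀ = 4.9710e+06 vs Keq = 1.404 ⇒ Q>K, reverse
Step 1:
                    X           D           J           C
  Initial       2.313     0.02342       9.915       8.038
  Change        1.782       1.782      -1.188     -0.5939
  Equil         4.095       1.805       8.727       7.444
  solve Keq expr → x = -0.5939; check Q = 1.404
Then add 0.8504 M of X.
Step 2:
                    X           D           J           C
  Initial       4.945       1.805       8.727       7.444
  Change      -0.2187     -0.2187      0.1458     0.07291
  Equil         4.726       1.586       8.873       7.517
  solve Keq expr → x = 0.07291; check Q = 1.404
Then change container volume by factor 0.8 (V_new/V_old).
Step 3:
                    X           D           J           C
  Initial       5.908       1.983       11.09       9.396
  Change      -0.2897     -0.2897      0.1931     0.09657
  Equil         5.618       1.693       11.28       9.493
  solve Keq expr → x = 0.09657; check Q = 1.404

[J]_eq = 11.28 M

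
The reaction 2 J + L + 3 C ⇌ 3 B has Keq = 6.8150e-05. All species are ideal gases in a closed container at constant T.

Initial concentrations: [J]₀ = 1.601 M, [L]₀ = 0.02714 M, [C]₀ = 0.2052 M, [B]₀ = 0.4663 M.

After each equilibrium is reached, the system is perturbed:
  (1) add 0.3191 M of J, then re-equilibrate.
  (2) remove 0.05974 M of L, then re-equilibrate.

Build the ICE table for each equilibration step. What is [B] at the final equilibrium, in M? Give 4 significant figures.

Q₀ = 168.7 vs Keq = 6.8150e-05 ⇒ Q>K, reverse
Step 1:
                  J         L         C         B
  Initial     1.601   0.02714    0.2052    0.4663
  Change     0.2957    0.1479    0.4436   -0.4436
  Equil       1.897     0.175    0.6488   0.02271
  solve Keq expr → x = -0.1479; check Q = 6.8150e-05
Then add 0.3191 M of J.
Step 2:
                  J         L         C         B
  Initial     2.216     0.175    0.6488   0.02271
  Change  -0.001561 -7.8029e-04 -0.002341  0.002341
  Equil       2.214    0.1742    0.6464   0.02505
  solve Keq expr → x = 7.8029e-04; check Q = 6.8150e-05
Then remove 0.05974 M of L.
Step 3:
                  J         L         C         B
  Initial     2.214    0.1145    0.6464   0.02505
  Change    0.00206   0.00103  0.003089 -0.003089
  Equil       2.216    0.1155    0.6495   0.02196
  solve Keq expr → x = -0.00103; check Q = 6.8150e-05

[B]_eq = 0.02196 M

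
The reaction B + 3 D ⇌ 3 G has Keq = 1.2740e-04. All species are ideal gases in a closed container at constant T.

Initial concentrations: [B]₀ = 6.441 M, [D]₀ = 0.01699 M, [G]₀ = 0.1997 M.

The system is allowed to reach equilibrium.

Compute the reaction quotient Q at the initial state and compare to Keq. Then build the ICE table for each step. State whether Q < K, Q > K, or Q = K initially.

Q₀ = 252.1; Q > K (proceeds reverse)

Q₀ = 252.1 vs Keq = 1.2740e-04 ⇒ Q>K, reverse
Step 1:
                  B         D         G
  I           6.441   0.01699    0.1997
  C         0.06037    0.1811   -0.1811
  E           6.501    0.1981    0.0186
  solve Keq expr → x = -0.06037; check Q = 1.2740e-04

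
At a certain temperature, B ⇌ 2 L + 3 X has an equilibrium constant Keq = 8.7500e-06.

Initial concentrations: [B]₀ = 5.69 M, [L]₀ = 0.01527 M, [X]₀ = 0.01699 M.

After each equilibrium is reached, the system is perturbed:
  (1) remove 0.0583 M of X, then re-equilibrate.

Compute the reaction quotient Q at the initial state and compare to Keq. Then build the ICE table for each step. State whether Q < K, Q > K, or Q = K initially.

Q₀ = 2.0098e-10 vs Keq = 8.7500e-06 ⇒ Q<K, forward
Step 1:
                  B         L         X
  init         5.69   0.01527   0.01699
  Δ        -0.04751   0.09502    0.1425
  eq          5.642    0.1103    0.1595
  solve Keq expr → x = 0.04751; check Q = 8.7500e-06
Then remove 0.0583 M of X.
Step 2:
                  B         L         X
  init        5.642    0.1103    0.1012
  Δ        -0.01259   0.02518   0.03776
  eq           5.63    0.1355     0.139
  solve Keq expr → x = 0.01259; check Q = 8.7500e-06

Q₀ = 2.0098e-10; Q < K (proceeds forward)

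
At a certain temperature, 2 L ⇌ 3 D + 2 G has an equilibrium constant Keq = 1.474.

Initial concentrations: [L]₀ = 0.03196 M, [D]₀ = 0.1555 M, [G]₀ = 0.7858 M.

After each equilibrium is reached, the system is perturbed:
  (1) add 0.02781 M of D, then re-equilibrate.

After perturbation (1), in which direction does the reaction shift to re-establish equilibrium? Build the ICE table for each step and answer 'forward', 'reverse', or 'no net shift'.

Direction: reverse

Q₀ = 2.273 vs Keq = 1.474 ⇒ Q>K, reverse
Step 1:
                   L          D          G
  init       0.03196     0.1555     0.7858
  Δ         0.004786  -0.007179  -0.004786
  eq         0.03675     0.1483      0.781
  solve Keq expr → x = -0.002393; check Q = 1.474
Then add 0.02781 M of D.
Step 2:
                   L          D          G
  init       0.03675     0.1761      0.781
  Δ          0.00653  -0.009794   -0.00653
  eq         0.04328     0.1663     0.7745
  solve Keq expr → x = -0.003265; check Q = 1.474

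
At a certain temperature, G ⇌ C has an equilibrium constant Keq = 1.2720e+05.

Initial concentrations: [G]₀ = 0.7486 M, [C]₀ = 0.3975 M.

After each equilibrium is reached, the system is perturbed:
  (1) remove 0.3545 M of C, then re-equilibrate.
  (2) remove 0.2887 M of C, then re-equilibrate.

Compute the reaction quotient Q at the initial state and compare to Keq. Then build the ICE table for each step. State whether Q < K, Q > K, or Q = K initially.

Q₀ = 0.531 vs Keq = 1.2720e+05 ⇒ Q<K, forward
Step 1:
                    G           C
  I            0.7486      0.3975
  C           -0.7486      0.7486
  E        9.0101e-06       1.146
  solve Keq expr → x = 0.7486; check Q = 1.2720e+05
Then remove 0.3545 M of C.
Step 2:
                    G           C
  I        9.0101e-06      0.7916
  C       -2.7869e-06  2.7869e-06
  E        6.2232e-06      0.7916
  solve Keq expr → x = 2.7869e-06; check Q = 1.2720e+05
Then remove 0.2887 M of C.
Step 3:
                    G           C
  I        6.2232e-06      0.5029
  C       -2.2696e-06  2.2696e-06
  E        3.9536e-06      0.5029
  solve Keq expr → x = 2.2696e-06; check Q = 1.2720e+05

Q₀ = 0.531; Q < K (proceeds forward)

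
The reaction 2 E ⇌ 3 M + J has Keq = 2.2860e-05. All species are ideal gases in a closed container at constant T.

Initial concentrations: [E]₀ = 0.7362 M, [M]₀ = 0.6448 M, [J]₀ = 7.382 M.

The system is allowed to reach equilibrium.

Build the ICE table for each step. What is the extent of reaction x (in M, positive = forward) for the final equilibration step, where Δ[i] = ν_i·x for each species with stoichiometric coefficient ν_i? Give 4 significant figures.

x = -0.2095 M

Q₀ = 3.651 vs Keq = 2.2860e-05 ⇒ Q>K, reverse
Step 1:
                    E           M           J
  I            0.7362      0.6448       7.382
  C            0.4191     -0.6286     -0.2095
  E             1.155      0.0162       7.172
  solve Keq expr → x = -0.2095; check Q = 2.2860e-05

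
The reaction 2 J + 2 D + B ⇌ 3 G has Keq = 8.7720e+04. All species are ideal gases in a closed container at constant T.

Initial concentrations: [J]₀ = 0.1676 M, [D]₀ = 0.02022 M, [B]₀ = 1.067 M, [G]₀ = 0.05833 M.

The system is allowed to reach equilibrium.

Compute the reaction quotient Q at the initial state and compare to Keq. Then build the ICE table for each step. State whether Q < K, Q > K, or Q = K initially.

Q₀ = 16.2 vs Keq = 8.7720e+04 ⇒ Q<K, forward
Step 1:
                  J         D         B         G
  I          0.1676   0.02022     1.067   0.05833
  C        -0.01964  -0.01964 -0.009821   0.02946
  E           0.148 5.7735e-04     1.057   0.08779
  solve Keq expr → x = 0.009821; check Q = 8.7720e+04

Q₀ = 16.2; Q < K (proceeds forward)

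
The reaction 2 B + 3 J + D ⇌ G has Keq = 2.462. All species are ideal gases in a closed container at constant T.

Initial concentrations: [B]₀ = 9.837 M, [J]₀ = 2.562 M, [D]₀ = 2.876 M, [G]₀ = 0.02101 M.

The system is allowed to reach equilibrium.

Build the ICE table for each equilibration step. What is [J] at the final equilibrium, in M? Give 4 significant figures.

Q₀ = 4.4893e-06 vs Keq = 2.462 ⇒ Q<K, forward
Step 1:
                  B         J         D         G
  I           9.837     2.562     2.876   0.02101
  C          -1.619    -2.428   -0.8093    0.8093
  E           8.218    0.1342     2.067    0.8303
  solve Keq expr → x = 0.8093; check Q = 2.462

[J]_eq = 0.1342 M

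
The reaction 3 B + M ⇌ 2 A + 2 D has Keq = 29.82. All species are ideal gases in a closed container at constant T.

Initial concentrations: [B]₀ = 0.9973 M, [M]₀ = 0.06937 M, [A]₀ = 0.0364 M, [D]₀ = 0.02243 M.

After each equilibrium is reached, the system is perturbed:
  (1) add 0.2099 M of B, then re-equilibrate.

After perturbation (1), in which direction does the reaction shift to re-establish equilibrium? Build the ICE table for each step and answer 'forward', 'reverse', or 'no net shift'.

Q₀ = 9.6875e-06 vs Keq = 29.82 ⇒ Q<K, forward
Step 1:
                  B         M         A         D
  Initial    0.9973   0.06937    0.0364   0.02243
  Change    -0.2079  -0.06932    0.1386    0.1386
  Equil      0.7894 5.4187e-05     0.175    0.1611
  solve Keq expr → x = 0.06932; check Q = 29.82
Then add 0.2099 M of B.
Step 2:
                  B         M         A         D
  Initial    0.9993 5.4187e-05     0.175    0.1611
  Change  -8.2305e-05 -2.7435e-05 5.4870e-05 5.4870e-05
  Equil      0.9992 2.6752e-05    0.1751    0.1611
  solve Keq expr → x = 2.7435e-05; check Q = 29.82

Direction: forward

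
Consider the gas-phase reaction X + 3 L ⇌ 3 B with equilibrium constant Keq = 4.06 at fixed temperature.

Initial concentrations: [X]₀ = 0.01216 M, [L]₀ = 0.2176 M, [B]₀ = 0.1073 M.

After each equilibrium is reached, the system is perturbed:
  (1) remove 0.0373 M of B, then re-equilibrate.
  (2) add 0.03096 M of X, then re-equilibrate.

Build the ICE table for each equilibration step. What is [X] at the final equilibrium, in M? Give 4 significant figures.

Q₀ = 9.86 vs Keq = 4.06 ⇒ Q>K, reverse
Step 1:
                    X           L           B
  I           0.01216      0.2176      0.1073
  C          0.004441     0.01332    -0.01332
  E            0.0166      0.2309     0.09398
  solve Keq expr → x = -0.004441; check Q = 4.06
Then remove 0.0373 M of B.
Step 2:
                    X           L           B
  I            0.0166      0.2309     0.05668
  C         -0.005991    -0.01797     0.01797
  E           0.01061       0.213     0.07465
  solve Keq expr → x = 0.005991; check Q = 4.06
Then add 0.03096 M of X.
Step 3:
                    X           L           B
  I           0.04157       0.213     0.07465
  C         -0.007744    -0.02323     0.02323
  E           0.03383      0.1897     0.09788
  solve Keq expr → x = 0.007744; check Q = 4.06

[X]_eq = 0.03383 M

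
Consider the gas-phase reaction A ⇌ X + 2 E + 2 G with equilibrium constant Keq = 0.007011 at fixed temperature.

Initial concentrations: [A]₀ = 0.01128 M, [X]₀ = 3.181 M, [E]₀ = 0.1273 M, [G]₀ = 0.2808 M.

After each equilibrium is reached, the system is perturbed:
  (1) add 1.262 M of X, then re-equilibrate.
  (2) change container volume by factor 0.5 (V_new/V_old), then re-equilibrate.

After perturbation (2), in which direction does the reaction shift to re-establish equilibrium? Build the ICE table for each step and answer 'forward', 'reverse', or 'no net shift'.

Direction: reverse

Q₀ = 0.3603 vs Keq = 0.007011 ⇒ Q>K, reverse
Step 1:
                    A           X           E           G
  init        0.01128       3.181      0.1273      0.2808
  Δ           0.03803    -0.03803    -0.07607    -0.07607
  eq          0.04931       3.143     0.05123      0.2047
  solve Keq expr → x = -0.03803; check Q = 0.007011
Then add 1.262 M of X.
Step 2:
                    A           X           E           G
  init        0.04931       4.405     0.05123      0.2047
  Δ          0.002758   -0.002758   -0.005517   -0.005517
  eq          0.05207       4.402     0.04571      0.1992
  solve Keq expr → x = -0.002758; check Q = 0.007011
Then change container volume by factor 0.5 (V_new/V_old).
Step 3:
                    A           X           E           G
  init         0.1041       8.804     0.09143      0.3984
  Δ           0.03036    -0.03036    -0.06073    -0.06073
  eq           0.1345       8.774      0.0307      0.3377
  solve Keq expr → x = -0.03036; check Q = 0.007011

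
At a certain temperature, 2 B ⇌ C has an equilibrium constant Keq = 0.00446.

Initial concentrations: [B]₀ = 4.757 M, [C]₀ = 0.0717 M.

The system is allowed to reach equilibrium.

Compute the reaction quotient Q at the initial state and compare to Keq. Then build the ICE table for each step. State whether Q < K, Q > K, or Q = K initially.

Q₀ = 0.003168 vs Keq = 0.00446 ⇒ Q<K, forward
Step 1:
                  B         C
  I           4.757    0.0717
  C         -0.0539   0.02695
  E           4.703   0.09865
  solve Keq expr → x = 0.02695; check Q = 0.00446

Q₀ = 0.003168; Q < K (proceeds forward)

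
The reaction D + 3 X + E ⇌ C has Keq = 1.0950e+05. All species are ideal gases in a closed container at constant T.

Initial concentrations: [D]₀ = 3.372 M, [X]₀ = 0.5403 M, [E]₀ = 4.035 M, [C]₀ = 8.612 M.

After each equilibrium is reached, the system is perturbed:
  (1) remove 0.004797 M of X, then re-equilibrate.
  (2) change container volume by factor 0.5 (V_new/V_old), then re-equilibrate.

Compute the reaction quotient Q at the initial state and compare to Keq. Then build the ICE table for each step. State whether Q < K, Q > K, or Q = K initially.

Q₀ = 4.013; Q < K (proceeds forward)

Q₀ = 4.013 vs Keq = 1.0950e+05 ⇒ Q<K, forward
Step 1:
                   D          X          E          C
  Initial      3.372     0.5403      4.035      8.612
  Change     -0.1739    -0.5216    -0.1739     0.1739
  Equil        3.198    0.01866      3.861      8.786
  solve Keq expr → x = 0.1739; check Q = 1.0950e+05
Then remove 0.004797 M of X.
Step 2:
                   D          X          E          C
  Initial      3.198    0.01386      3.861      8.786
  Change    0.001597    0.00479   0.001597  -0.001597
  Equil          3.2    0.01865      3.863      8.784
  solve Keq expr → x = -0.001597; check Q = 1.0950e+05
Then change container volume by factor 0.5 (V_new/V_old).
Step 3:
                   D          X          E          C
  Initial      6.399    0.03731      7.725      17.57
  Change   -0.007496   -0.02249  -0.007496   0.007496
  Equil        6.392    0.01482      7.718      17.58
  solve Keq expr → x = 0.007496; check Q = 1.0950e+05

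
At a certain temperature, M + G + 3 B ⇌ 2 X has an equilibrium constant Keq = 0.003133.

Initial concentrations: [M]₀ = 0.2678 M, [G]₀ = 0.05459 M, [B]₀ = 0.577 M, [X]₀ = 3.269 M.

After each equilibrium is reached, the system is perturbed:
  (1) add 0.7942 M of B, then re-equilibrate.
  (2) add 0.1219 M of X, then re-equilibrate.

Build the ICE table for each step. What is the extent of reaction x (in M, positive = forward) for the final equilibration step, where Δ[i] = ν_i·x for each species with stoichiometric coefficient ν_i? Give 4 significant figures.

Q₀ = 3805 vs Keq = 0.003133 ⇒ Q>K, reverse
Step 1:
                  M         G         B         X
  init       0.2678   0.05459     0.577     3.269
  Δ           1.268     1.268     3.805    -2.537
  eq          1.536     1.323     4.382    0.7321
  solve Keq expr → x = -1.268; check Q = 0.003133
Then add 0.7942 M of B.
Step 2:
                  M         G         B         X
  init        1.536     1.323     5.177    0.7321
  Δ        -0.06046  -0.06046   -0.1814    0.1209
  eq          1.476     1.263     4.995     0.853
  solve Keq expr → x = 0.06046; check Q = 0.003133
Then add 0.1219 M of X.
Step 3:
                  M         G         B         X
  init        1.476     1.263     4.995    0.9749
  Δ         0.03565   0.03565    0.1069   -0.0713
  eq          1.511     1.298     5.102    0.9036
  solve Keq expr → x = -0.03565; check Q = 0.003133

x = -0.03565 M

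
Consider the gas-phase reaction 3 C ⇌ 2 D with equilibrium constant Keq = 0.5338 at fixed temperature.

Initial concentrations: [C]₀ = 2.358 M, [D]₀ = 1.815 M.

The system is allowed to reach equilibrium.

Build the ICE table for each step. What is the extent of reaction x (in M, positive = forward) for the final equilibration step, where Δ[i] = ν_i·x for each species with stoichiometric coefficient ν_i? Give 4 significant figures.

Q₀ = 0.2513 vs Keq = 0.5338 ⇒ Q<K, forward
Step 1:
                    C           D
  init          2.358       1.815
  Δ           -0.3638      0.2425
  eq            1.994       2.058
  solve Keq expr → x = 0.1213; check Q = 0.5338

x = 0.1213 M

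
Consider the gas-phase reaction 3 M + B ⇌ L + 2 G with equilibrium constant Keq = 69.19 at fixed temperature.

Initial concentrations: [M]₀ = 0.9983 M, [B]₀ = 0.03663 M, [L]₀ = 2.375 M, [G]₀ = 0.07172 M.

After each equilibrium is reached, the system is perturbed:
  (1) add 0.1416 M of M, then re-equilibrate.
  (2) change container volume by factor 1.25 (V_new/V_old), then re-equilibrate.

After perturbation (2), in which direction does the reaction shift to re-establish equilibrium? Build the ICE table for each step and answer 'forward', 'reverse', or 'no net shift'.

Q₀ = 0.3352 vs Keq = 69.19 ⇒ Q<K, forward
Step 1:
                    M           B           L           G
  init         0.9983     0.03663       2.375     0.07172
  Δ           -0.1069    -0.03562     0.03562     0.07125
  eq           0.8914    0.001005       2.411       0.143
  solve Keq expr → x = 0.03562; check Q = 69.19
Then add 0.1416 M of M.
Step 2:
                    M           B           L           G
  init          1.033    0.001005       2.411       0.143
  Δ         -0.001053 -3.5089e-04  3.5089e-04  7.0177e-04
  eq            1.032  6.5446e-04       2.411      0.1437
  solve Keq expr → x = 3.5089e-04; check Q = 69.19
Then change container volume by factor 1.25 (V_new/V_old).
Step 3:
                    M           B           L           G
  init         0.8256  5.2357e-04       1.929      0.1149
  Δ        3.8117e-04  1.2706e-04 -1.2706e-04 -2.5411e-04
  eq            0.826  6.5062e-04       1.929      0.1147
  solve Keq expr → x = -1.2706e-04; check Q = 69.19

Direction: reverse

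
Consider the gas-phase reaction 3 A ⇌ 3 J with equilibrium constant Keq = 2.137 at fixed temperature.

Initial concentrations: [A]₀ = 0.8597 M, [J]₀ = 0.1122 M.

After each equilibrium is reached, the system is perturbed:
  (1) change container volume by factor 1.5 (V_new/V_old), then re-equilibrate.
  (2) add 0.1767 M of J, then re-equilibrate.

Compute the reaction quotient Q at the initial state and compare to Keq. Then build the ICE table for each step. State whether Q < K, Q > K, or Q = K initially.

Q₀ = 0.002223; Q < K (proceeds forward)

Q₀ = 0.002223 vs Keq = 2.137 ⇒ Q<K, forward
Step 1:
                   A          J
  Initial     0.8597     0.1122
  Change     -0.4349     0.4349
  Equil       0.4248     0.5471
  solve Keq expr → x = 0.145; check Q = 2.137
Then change container volume by factor 1.5 (V_new/V_old).
Step 2:
                   A          J
  Initial     0.2832     0.3648
  Change           0          0
  Equil       0.2832     0.3648
  solve Keq expr → x = 0; check Q = 2.137
Then add 0.1767 M of J.
Step 3:
                   A          J
  Initial     0.2832     0.5415
  Change     0.07723   -0.07723
  Equil       0.3604     0.4642
  solve Keq expr → x = -0.02574; check Q = 2.137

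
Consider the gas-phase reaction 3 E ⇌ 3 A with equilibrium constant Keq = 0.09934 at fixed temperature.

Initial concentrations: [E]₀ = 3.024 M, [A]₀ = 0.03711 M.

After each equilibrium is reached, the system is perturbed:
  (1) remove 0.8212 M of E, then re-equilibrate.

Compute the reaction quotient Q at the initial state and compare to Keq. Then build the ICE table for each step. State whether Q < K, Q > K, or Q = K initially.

Q₀ = 1.8481e-06; Q < K (proceeds forward)

Q₀ = 1.8481e-06 vs Keq = 0.09934 ⇒ Q<K, forward
Step 1:
                    E           A
  I             3.024     0.03711
  C           -0.9318      0.9318
  E             2.092       0.969
  solve Keq expr → x = 0.3106; check Q = 0.09934
Then remove 0.8212 M of E.
Step 2:
                    E           A
  I             1.271       0.969
  C            0.2599     -0.2599
  E             1.531       0.709
  solve Keq expr → x = -0.08665; check Q = 0.09934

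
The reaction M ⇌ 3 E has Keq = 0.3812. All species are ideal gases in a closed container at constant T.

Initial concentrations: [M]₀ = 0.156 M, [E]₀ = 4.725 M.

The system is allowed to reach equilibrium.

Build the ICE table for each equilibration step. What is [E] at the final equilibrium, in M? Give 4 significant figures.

[E]_eq = 0.822 M

Q₀ = 676.2 vs Keq = 0.3812 ⇒ Q>K, reverse
Step 1:
                   M          E
  init         0.156      4.725
  Δ            1.301     -3.903
  eq           1.457      0.822
  solve Keq expr → x = -1.301; check Q = 0.3812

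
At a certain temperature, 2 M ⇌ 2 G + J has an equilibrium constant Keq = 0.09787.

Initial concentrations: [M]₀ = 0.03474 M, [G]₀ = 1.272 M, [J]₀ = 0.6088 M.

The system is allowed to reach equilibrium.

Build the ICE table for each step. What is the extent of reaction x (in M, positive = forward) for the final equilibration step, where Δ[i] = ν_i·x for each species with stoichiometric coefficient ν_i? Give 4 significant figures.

Q₀ = 816.2 vs Keq = 0.09787 ⇒ Q>K, reverse
Step 1:
                  M         G         J
  I         0.03474     1.272    0.6088
  C          0.7565   -0.7565   -0.3782
  E          0.7912    0.5155    0.2306
  solve Keq expr → x = -0.3782; check Q = 0.09787

x = -0.3782 M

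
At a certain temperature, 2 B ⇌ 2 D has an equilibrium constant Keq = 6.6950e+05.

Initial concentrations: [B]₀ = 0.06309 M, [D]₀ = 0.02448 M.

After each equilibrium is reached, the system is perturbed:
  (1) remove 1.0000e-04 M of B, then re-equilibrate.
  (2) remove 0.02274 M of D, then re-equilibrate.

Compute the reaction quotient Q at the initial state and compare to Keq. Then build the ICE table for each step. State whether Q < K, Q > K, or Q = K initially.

Q₀ = 0.1506 vs Keq = 6.6950e+05 ⇒ Q<K, forward
Step 1:
                   B          D
  I          0.06309    0.02448
  C         -0.06298    0.06298
  E       1.0689e-04    0.08746
  solve Keq expr → x = 0.03149; check Q = 6.6950e+05
Then remove 1.0000e-04 M of B.
Step 2:
                   B          D
  I       6.8931e-06    0.08746
  C       9.9878e-05 -9.9878e-05
  E       1.0677e-04    0.08736
  solve Keq expr → x = -4.9939e-05; check Q = 6.6950e+05
Then remove 0.02274 M of D.
Step 3:
                   B          D
  I       1.0677e-04    0.06462
  C       -2.7758e-05 2.7758e-05
  E       7.9013e-05    0.06465
  solve Keq expr → x = 1.3879e-05; check Q = 6.6950e+05

Q₀ = 0.1506; Q < K (proceeds forward)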